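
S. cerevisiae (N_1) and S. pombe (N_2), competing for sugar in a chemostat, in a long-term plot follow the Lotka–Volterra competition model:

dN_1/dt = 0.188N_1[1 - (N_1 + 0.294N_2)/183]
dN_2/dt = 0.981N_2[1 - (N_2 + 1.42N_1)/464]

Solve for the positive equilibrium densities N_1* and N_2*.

N_1* ≈ 80, N_2* ≈ 350

Setting both brackets to zero gives the nullclines N_1 + 0.294N_2 = 183 and 1.42N_1 + N_2 = 464.
Substituting N_2 = 464 - 1.42N_1 into the first: N_1(1 - 0.294·1.42) = 183 - 0.294·464.
So N_1* = 46.6/0.583 = 80, and then N_2* = 464 - 1.42·80 = 350.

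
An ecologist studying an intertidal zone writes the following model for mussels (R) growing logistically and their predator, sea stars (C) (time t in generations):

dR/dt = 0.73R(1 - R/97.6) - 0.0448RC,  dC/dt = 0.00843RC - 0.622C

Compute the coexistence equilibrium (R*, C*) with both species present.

From dC/dt = 0 with C > 0: 0.00843R* = 0.622, so R* = 73.8.
Substitute into dR/dt = 0: 0.73(1 - 73.8/97.6) = 0.0448C*.
The bracket is 0.244, giving C* = 0.178/0.0448 = 3.98.

R* ≈ 73.8, C* ≈ 3.98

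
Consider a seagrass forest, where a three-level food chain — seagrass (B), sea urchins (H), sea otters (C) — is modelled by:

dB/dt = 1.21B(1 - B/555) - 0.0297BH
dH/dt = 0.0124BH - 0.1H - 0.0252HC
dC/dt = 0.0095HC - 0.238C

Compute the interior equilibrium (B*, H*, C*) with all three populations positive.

From dC/dt = 0: 0.0095H* = 0.238, so H* = 25.1.
From dB/dt = 0: 1.21(1 - B*/555) = 0.0297·25.1, giving B* = 555·(1 - 0.615) = 214.
From dH/dt = 0: 0.0124·214 - 0.1 = 0.0252C*, so C* = 2.55/0.0252 = 101.

B* ≈ 214, H* ≈ 25.1, C* ≈ 101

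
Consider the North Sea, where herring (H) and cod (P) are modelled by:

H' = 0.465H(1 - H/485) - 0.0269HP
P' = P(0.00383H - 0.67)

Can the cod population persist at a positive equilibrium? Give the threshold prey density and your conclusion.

The predator equation gives dP/dt > 0 only when H > 0.67/0.00383 = 175.
Without the predator, H → K = 485. Since 485 > 175, the predator can invade and persist.

Threshold H = 175; K > 175, so yes, the predator persists.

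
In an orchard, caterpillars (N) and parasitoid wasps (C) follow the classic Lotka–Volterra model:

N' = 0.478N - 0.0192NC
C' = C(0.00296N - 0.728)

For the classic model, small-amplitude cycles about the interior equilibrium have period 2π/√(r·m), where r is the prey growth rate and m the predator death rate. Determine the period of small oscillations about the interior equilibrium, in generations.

T ≈ 10.7 generations

Here r = 0.478 and m = 0.728, so r·m = 0.348.
ω = √0.348 = 0.59 per generation, hence T = 2π/ω ≈ 10.7 generations.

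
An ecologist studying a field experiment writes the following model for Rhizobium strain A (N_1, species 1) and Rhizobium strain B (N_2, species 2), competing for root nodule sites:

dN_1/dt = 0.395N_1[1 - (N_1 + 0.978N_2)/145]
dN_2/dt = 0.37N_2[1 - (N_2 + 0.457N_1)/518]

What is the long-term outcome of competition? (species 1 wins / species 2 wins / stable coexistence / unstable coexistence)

species 2 excludes species 1

Compare the nullcline intercepts: K1/α12 = 145/0.978 = 148 < K2 = 518; K2/α21 = 518/0.457 = 1130 > K1 = 145.
Since the inequalities point opposite ways, species 2 can invade but species 1 cannot.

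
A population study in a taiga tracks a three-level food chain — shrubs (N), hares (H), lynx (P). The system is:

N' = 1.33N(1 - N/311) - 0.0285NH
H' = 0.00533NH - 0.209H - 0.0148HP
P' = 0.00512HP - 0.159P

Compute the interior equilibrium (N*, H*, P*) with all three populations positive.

N* ≈ 104, H* ≈ 31.1, P* ≈ 23.3

From dP/dt = 0: 0.00512H* = 0.159, so H* = 31.1.
From dN/dt = 0: 1.33(1 - N*/311) = 0.0285·31.1, giving N* = 311·(1 - 0.665) = 104.
From dH/dt = 0: 0.00533·104 - 0.209 = 0.0148P*, so P* = 0.346/0.0148 = 23.3.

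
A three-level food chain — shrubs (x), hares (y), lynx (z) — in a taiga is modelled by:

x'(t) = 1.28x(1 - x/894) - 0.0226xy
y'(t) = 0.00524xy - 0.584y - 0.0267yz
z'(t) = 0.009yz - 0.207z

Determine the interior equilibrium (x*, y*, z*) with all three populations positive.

x* ≈ 531, y* ≈ 23, z* ≈ 82.3

From dz/dt = 0: 0.009y* = 0.207, so y* = 23.
From dx/dt = 0: 1.28(1 - x*/894) = 0.0226·23, giving x* = 894·(1 - 0.406) = 531.
From dy/dt = 0: 0.00524·531 - 0.584 = 0.0267z*, so z* = 2.2/0.0267 = 82.3.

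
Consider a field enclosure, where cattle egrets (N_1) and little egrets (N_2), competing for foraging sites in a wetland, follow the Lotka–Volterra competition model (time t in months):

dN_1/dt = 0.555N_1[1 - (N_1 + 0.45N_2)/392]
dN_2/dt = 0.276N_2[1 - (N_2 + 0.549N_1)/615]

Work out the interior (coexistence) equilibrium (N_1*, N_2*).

Setting both brackets to zero gives the nullclines N_1 + 0.45N_2 = 392 and 0.549N_1 + N_2 = 615.
Substituting N_2 = 615 - 0.549N_1 into the first: N_1(1 - 0.45·0.549) = 392 - 0.45·615.
So N_1* = 115/0.753 = 153, and then N_2* = 615 - 0.549·153 = 531.

N_1* ≈ 153, N_2* ≈ 531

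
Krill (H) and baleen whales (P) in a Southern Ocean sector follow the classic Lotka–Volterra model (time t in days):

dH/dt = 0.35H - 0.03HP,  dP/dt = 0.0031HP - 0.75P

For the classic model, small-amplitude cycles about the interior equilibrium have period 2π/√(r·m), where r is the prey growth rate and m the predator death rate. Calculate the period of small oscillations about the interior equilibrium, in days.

Here r = 0.35 and m = 0.75, so r·m = 0.262.
ω = √0.262 = 0.512 per day, hence T = 2π/ω ≈ 12.3 days.

T ≈ 12.3 days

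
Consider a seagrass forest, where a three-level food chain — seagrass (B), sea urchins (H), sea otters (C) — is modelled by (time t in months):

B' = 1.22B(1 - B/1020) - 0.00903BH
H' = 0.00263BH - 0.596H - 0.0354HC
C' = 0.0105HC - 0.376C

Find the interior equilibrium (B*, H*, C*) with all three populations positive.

From dC/dt = 0: 0.0105H* = 0.376, so H* = 35.8.
From dB/dt = 0: 1.22(1 - B*/1020) = 0.00903·35.8, giving B* = 1020·(1 - 0.265) = 750.
From dH/dt = 0: 0.00263·750 - 0.596 = 0.0354C*, so C* = 1.38/0.0354 = 38.9.

B* ≈ 750, H* ≈ 35.8, C* ≈ 38.9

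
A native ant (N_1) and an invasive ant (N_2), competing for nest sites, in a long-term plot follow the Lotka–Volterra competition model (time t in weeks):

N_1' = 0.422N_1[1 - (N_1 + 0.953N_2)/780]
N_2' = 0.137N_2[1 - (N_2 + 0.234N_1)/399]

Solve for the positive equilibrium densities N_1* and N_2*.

Setting both brackets to zero gives the nullclines N_1 + 0.953N_2 = 780 and 0.234N_1 + N_2 = 399.
Substituting N_2 = 399 - 0.234N_1 into the first: N_1(1 - 0.953·0.234) = 780 - 0.953·399.
So N_1* = 400/0.777 = 514, and then N_2* = 399 - 0.234·514 = 279.

N_1* ≈ 514, N_2* ≈ 279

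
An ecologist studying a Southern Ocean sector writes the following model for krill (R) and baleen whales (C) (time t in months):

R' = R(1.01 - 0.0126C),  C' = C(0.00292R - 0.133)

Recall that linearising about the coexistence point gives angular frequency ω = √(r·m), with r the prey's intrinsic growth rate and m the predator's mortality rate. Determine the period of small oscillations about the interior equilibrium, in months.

Here r = 1.01 and m = 0.133, so r·m = 0.134.
ω = √0.134 = 0.367 per month, hence T = 2π/ω ≈ 17.1 months.

T ≈ 17.1 months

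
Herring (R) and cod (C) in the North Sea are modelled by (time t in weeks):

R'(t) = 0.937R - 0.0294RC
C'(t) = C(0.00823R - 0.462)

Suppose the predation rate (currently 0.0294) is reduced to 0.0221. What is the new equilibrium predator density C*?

At the interior fixed point, setting dR/dt = 0 with R > 0 fixes C* = (prey growth rate)/(RC coefficient) — independent of the other coefficients.
With the change, C* = 0.937/0.0221 = 42.4; it rises from 31.9.

C* ≈ 42.4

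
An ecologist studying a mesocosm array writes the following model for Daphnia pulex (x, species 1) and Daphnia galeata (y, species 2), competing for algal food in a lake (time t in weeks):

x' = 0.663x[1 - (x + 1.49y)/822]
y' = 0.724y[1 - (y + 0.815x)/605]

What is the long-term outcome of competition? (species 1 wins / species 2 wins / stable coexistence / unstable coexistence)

unstable coexistence (outcome depends on initial conditions)

Compare the nullcline intercepts: K1/α12 = 822/1.49 = 552 < K2 = 605; K2/α21 = 605/0.815 = 742 < K1 = 822.
Since both are reversed, neither can invade when rare; the interior point is a saddle.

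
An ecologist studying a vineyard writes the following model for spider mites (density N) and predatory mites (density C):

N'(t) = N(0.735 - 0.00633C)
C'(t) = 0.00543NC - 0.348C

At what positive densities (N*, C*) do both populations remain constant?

Set dC/dt = 0 with C > 0: 0.00543N - 0.348 = 0, so N* = 0.348/0.00543 = 64.1.
Set dN/dt = 0 with N > 0: 0.735 - 0.00633C = 0, so C* = 0.735/0.00633 = 116.

N* ≈ 64.1, C* ≈ 116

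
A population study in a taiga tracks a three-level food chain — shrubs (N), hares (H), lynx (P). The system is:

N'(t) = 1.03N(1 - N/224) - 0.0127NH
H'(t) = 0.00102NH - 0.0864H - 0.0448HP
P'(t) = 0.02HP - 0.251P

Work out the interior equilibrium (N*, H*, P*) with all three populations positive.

N* ≈ 189, H* ≈ 12.5, P* ≈ 2.38

From dP/dt = 0: 0.02H* = 0.251, so H* = 12.5.
From dN/dt = 0: 1.03(1 - N*/224) = 0.0127·12.5, giving N* = 224·(1 - 0.155) = 189.
From dH/dt = 0: 0.00102·189 - 0.0864 = 0.0448P*, so P* = 0.107/0.0448 = 2.38.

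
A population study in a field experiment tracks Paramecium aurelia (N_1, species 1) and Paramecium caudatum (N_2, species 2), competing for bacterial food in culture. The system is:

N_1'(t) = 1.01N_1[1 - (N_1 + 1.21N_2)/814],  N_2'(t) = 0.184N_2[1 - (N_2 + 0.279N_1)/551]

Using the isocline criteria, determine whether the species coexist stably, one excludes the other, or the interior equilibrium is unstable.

stable coexistence

Compare the nullcline intercepts: K1/α12 = 814/1.21 = 673 > K2 = 551; K2/α21 = 551/0.279 = 1970 > K1 = 814.
Since both inequalities hold, each species can invade when rare, so the interior equilibrium is stable.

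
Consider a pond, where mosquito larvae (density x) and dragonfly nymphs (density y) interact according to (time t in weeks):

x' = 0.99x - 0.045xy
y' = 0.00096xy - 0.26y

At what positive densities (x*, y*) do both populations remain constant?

x* ≈ 271, y* ≈ 22

Set dy/dt = 0 with y > 0: 0.00096x - 0.26 = 0, so x* = 0.26/0.00096 = 271.
Set dx/dt = 0 with x > 0: 0.99 - 0.045y = 0, so y* = 0.99/0.045 = 22.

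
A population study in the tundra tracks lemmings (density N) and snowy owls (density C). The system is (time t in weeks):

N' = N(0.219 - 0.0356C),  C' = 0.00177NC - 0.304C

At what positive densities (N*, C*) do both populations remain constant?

Set dC/dt = 0 with C > 0: 0.00177N - 0.304 = 0, so N* = 0.304/0.00177 = 172.
Set dN/dt = 0 with N > 0: 0.219 - 0.0356C = 0, so C* = 0.219/0.0356 = 6.15.

N* ≈ 172, C* ≈ 6.15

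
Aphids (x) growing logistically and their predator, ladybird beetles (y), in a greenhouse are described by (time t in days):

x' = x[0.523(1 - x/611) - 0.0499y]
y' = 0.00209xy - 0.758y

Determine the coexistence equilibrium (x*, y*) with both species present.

x* ≈ 363, y* ≈ 4.26

From dy/dt = 0 with y > 0: 0.00209x* = 0.758, so x* = 363.
Substitute into dx/dt = 0: 0.523(1 - 363/611) = 0.0499y*.
The bracket is 0.406, giving y* = 0.213/0.0499 = 4.26.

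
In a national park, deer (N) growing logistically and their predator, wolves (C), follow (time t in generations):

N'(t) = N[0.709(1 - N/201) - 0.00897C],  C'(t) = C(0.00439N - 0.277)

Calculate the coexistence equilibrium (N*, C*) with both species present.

From dC/dt = 0 with C > 0: 0.00439N* = 0.277, so N* = 63.1.
Substitute into dN/dt = 0: 0.709(1 - 63.1/201) = 0.00897C*.
The bracket is 0.686, giving C* = 0.486/0.00897 = 54.2.

N* ≈ 63.1, C* ≈ 54.2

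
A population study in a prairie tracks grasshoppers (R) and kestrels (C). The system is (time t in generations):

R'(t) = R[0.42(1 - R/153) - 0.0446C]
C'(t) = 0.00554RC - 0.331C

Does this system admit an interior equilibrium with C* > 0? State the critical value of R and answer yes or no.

The predator equation gives dC/dt > 0 only when R > 0.331/0.00554 = 59.7.
Without the predator, R → K = 153. Since 153 > 59.7, the predator can invade and persist.

Threshold R = 59.7; K > 59.7, so yes, the predator persists.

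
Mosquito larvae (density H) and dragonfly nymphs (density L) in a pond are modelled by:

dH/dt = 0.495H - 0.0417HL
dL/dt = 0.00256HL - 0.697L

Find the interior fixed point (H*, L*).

Set dL/dt = 0 with L > 0: 0.00256H - 0.697 = 0, so H* = 0.697/0.00256 = 272.
Set dH/dt = 0 with H > 0: 0.495 - 0.0417L = 0, so L* = 0.495/0.0417 = 11.9.

H* ≈ 272, L* ≈ 11.9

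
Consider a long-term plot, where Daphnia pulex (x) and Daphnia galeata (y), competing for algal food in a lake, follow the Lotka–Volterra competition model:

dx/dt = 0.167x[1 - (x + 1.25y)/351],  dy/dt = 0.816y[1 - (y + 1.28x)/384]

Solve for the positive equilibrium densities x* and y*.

Setting both brackets to zero gives the nullclines x + 1.25y = 351 and 1.28x + y = 384.
Substituting y = 384 - 1.28x into the first: x(1 - 1.25·1.28) = 351 - 1.25·384.
So x* = -129/-0.6 = 215, and then y* = 384 - 1.28·215 = 109.

x* ≈ 215, y* ≈ 109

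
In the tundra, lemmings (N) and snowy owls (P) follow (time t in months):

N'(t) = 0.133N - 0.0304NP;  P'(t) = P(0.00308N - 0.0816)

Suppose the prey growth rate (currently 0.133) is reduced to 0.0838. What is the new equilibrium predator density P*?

P* ≈ 2.76

At the interior fixed point, setting dN/dt = 0 with N > 0 fixes P* = (prey growth rate)/(NP coefficient) — independent of the other coefficients.
With the change, P* = 0.0838/0.0304 = 2.76; it falls from 4.38.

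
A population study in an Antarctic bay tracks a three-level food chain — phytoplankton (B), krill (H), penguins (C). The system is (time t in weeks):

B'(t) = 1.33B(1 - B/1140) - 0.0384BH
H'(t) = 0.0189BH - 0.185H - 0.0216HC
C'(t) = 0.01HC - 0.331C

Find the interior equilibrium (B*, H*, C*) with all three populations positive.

B* ≈ 50.5, H* ≈ 33.1, C* ≈ 35.7

From dC/dt = 0: 0.01H* = 0.331, so H* = 33.1.
From dB/dt = 0: 1.33(1 - B*/1140) = 0.0384·33.1, giving B* = 1140·(1 - 0.956) = 50.5.
From dH/dt = 0: 0.0189·50.5 - 0.185 = 0.0216C*, so C* = 0.77/0.0216 = 35.7.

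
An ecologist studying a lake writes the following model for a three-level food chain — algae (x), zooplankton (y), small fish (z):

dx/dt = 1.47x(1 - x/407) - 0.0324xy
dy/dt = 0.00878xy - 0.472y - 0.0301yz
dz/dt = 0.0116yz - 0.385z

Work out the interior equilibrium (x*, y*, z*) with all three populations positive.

From dz/dt = 0: 0.0116y* = 0.385, so y* = 33.2.
From dx/dt = 0: 1.47(1 - x*/407) = 0.0324·33.2, giving x* = 407·(1 - 0.732) = 109.
From dy/dt = 0: 0.00878·109 - 0.472 = 0.0301z*, so z* = 0.487/0.0301 = 16.2.

x* ≈ 109, y* ≈ 33.2, z* ≈ 16.2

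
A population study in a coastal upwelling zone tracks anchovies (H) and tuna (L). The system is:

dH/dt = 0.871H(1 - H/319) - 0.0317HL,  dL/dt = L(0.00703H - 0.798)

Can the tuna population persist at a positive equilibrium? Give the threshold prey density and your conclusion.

Threshold H = 114; K > 114, so yes, the predator persists.

The predator equation gives dL/dt > 0 only when H > 0.798/0.00703 = 114.
Without the predator, H → K = 319. Since 319 > 114, the predator can invade and persist.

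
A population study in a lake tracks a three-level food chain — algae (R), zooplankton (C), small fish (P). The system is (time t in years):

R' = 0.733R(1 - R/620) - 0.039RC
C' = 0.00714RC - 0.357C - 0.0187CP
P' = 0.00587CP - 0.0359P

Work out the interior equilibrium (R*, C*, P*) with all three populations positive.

From dP/dt = 0: 0.00587C* = 0.0359, so C* = 6.12.
From dR/dt = 0: 0.733(1 - R*/620) = 0.039·6.12, giving R* = 620·(1 - 0.325) = 418.
From dC/dt = 0: 0.00714·418 - 0.357 = 0.0187P*, so P* = 2.63/0.0187 = 141.

R* ≈ 418, C* ≈ 6.12, P* ≈ 141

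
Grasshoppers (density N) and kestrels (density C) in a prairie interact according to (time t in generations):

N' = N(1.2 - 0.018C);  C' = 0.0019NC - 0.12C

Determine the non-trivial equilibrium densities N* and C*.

N* ≈ 63.2, C* ≈ 66.7

Set dC/dt = 0 with C > 0: 0.0019N - 0.12 = 0, so N* = 0.12/0.0019 = 63.2.
Set dN/dt = 0 with N > 0: 1.2 - 0.018C = 0, so C* = 1.2/0.018 = 66.7.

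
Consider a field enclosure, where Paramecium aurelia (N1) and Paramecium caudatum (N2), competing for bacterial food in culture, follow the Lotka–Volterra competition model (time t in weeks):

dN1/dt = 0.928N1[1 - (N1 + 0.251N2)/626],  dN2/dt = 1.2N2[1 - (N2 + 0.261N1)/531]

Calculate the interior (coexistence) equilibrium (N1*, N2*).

Setting both brackets to zero gives the nullclines N1 + 0.251N2 = 626 and 0.261N1 + N2 = 531.
Substituting N2 = 531 - 0.261N1 into the first: N1(1 - 0.251·0.261) = 626 - 0.251·531.
So N1* = 493/0.934 = 527, and then N2* = 531 - 0.261·527 = 393.

N1* ≈ 527, N2* ≈ 393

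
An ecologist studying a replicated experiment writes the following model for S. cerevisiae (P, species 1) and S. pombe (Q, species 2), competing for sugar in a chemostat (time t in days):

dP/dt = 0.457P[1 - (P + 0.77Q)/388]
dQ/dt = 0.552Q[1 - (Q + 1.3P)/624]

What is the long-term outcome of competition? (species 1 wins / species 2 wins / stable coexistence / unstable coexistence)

Compare the nullcline intercepts: K1/α12 = 388/0.77 = 504 < K2 = 624; K2/α21 = 624/1.3 = 480 > K1 = 388.
Since the inequalities point opposite ways, species 2 can invade but species 1 cannot.

species 2 excludes species 1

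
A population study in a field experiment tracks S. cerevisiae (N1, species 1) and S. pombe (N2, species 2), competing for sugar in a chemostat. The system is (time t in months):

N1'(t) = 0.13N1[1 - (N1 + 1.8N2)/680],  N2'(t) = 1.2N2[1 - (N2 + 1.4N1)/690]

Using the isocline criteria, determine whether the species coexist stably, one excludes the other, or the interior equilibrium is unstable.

Compare the nullcline intercepts: K1/α12 = 680/1.8 = 378 < K2 = 690; K2/α21 = 690/1.4 = 493 < K1 = 680.
Since both are reversed, neither can invade when rare; the interior point is a saddle.

unstable coexistence (outcome depends on initial conditions)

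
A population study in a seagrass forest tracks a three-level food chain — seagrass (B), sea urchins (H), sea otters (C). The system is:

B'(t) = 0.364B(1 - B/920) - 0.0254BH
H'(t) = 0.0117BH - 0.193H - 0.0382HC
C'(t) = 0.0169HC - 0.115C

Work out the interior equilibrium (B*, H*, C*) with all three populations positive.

From dC/dt = 0: 0.0169H* = 0.115, so H* = 6.8.
From dB/dt = 0: 0.364(1 - B*/920) = 0.0254·6.8, giving B* = 920·(1 - 0.475) = 483.
From dH/dt = 0: 0.0117·483 - 0.193 = 0.0382C*, so C* = 5.46/0.0382 = 143.

B* ≈ 483, H* ≈ 6.8, C* ≈ 143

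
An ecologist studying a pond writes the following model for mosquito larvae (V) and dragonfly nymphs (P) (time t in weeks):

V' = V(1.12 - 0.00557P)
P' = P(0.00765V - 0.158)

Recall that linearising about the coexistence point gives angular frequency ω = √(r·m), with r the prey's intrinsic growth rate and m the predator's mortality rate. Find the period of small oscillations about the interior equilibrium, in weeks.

Here r = 1.12 and m = 0.158, so r·m = 0.177.
ω = √0.177 = 0.421 per week, hence T = 2π/ω ≈ 14.9 weeks.

T ≈ 14.9 weeks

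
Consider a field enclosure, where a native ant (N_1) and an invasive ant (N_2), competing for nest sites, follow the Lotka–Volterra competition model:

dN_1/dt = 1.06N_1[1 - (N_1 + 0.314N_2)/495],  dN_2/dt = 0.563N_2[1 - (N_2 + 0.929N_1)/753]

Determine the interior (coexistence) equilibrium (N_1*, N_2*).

Setting both brackets to zero gives the nullclines N_1 + 0.314N_2 = 495 and 0.929N_1 + N_2 = 753.
Substituting N_2 = 753 - 0.929N_1 into the first: N_1(1 - 0.314·0.929) = 495 - 0.314·753.
So N_1* = 259/0.708 = 365, and then N_2* = 753 - 0.929·365 = 414.

N_1* ≈ 365, N_2* ≈ 414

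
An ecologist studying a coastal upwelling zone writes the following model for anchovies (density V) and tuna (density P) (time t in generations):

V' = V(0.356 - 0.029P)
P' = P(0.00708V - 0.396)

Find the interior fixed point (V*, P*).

Set dP/dt = 0 with P > 0: 0.00708V - 0.396 = 0, so V* = 0.396/0.00708 = 55.9.
Set dV/dt = 0 with V > 0: 0.356 - 0.029P = 0, so P* = 0.356/0.029 = 12.3.

V* ≈ 55.9, P* ≈ 12.3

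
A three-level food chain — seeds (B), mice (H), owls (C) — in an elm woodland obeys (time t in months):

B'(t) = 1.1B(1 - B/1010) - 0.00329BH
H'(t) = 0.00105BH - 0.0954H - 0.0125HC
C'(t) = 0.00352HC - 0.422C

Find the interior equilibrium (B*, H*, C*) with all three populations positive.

B* ≈ 648, H* ≈ 120, C* ≈ 46.8

From dC/dt = 0: 0.00352H* = 0.422, so H* = 120.
From dB/dt = 0: 1.1(1 - B*/1010) = 0.00329·120, giving B* = 1010·(1 - 0.359) = 648.
From dH/dt = 0: 0.00105·648 - 0.0954 = 0.0125C*, so C* = 0.585/0.0125 = 46.8.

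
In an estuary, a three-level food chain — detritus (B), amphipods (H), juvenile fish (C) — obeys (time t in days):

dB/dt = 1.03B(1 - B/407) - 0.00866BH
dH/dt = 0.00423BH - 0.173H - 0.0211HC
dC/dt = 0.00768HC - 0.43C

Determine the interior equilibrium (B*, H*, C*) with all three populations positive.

B* ≈ 215, H* ≈ 56, C* ≈ 35

From dC/dt = 0: 0.00768H* = 0.43, so H* = 56.
From dB/dt = 0: 1.03(1 - B*/407) = 0.00866·56, giving B* = 407·(1 - 0.471) = 215.
From dH/dt = 0: 0.00423·215 - 0.173 = 0.0211C*, so C* = 0.738/0.0211 = 35.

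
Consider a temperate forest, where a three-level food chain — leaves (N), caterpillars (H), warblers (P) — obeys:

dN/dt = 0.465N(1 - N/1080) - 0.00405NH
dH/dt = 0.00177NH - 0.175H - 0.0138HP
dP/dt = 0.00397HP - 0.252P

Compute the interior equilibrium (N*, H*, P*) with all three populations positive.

From dP/dt = 0: 0.00397H* = 0.252, so H* = 63.5.
From dN/dt = 0: 0.465(1 - N*/1080) = 0.00405·63.5, giving N* = 1080·(1 - 0.553) = 483.
From dH/dt = 0: 0.00177·483 - 0.175 = 0.0138P*, so P* = 0.68/0.0138 = 49.3.

N* ≈ 483, H* ≈ 63.5, P* ≈ 49.3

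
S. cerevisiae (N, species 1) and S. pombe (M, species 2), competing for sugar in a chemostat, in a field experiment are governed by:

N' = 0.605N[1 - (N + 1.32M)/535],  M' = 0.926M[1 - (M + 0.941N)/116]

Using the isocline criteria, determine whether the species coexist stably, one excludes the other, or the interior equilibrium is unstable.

Compare the nullcline intercepts: K1/α12 = 535/1.32 = 405 > K2 = 116; K2/α21 = 116/0.941 = 123 < K1 = 535.
Since the inequalities point opposite ways, species 1 can invade but species 2 cannot.

species 1 excludes species 2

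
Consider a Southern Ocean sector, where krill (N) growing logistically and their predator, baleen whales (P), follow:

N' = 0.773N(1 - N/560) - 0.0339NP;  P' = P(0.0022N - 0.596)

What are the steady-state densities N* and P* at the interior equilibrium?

N* ≈ 271, P* ≈ 11.8

From dP/dt = 0 with P > 0: 0.0022N* = 0.596, so N* = 271.
Substitute into dN/dt = 0: 0.773(1 - 271/560) = 0.0339P*.
The bracket is 0.516, giving P* = 0.399/0.0339 = 11.8.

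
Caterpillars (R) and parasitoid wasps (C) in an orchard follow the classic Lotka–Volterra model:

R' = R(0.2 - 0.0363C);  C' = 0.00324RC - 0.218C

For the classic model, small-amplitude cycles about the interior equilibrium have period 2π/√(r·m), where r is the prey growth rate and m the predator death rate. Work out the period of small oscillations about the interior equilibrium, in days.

T ≈ 30.1 days

Here r = 0.2 and m = 0.218, so r·m = 0.0436.
ω = √0.0436 = 0.209 per day, hence T = 2π/ω ≈ 30.1 days.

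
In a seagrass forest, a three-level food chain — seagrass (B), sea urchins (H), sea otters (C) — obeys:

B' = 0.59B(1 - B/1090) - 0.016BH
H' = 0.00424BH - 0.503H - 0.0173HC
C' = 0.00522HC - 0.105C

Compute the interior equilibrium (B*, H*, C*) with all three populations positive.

B* ≈ 495, H* ≈ 20.1, C* ≈ 92.3

From dC/dt = 0: 0.00522H* = 0.105, so H* = 20.1.
From dB/dt = 0: 0.59(1 - B*/1090) = 0.016·20.1, giving B* = 1090·(1 - 0.545) = 495.
From dH/dt = 0: 0.00424·495 - 0.503 = 0.0173C*, so C* = 1.6/0.0173 = 92.3.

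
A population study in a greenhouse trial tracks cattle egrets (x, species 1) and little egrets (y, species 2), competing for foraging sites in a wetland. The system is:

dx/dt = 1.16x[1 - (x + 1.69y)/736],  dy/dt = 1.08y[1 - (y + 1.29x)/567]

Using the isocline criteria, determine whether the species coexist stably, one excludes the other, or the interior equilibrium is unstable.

unstable coexistence (outcome depends on initial conditions)

Compare the nullcline intercepts: K1/α12 = 736/1.69 = 436 < K2 = 567; K2/α21 = 567/1.29 = 440 < K1 = 736.
Since both are reversed, neither can invade when rare; the interior point is a saddle.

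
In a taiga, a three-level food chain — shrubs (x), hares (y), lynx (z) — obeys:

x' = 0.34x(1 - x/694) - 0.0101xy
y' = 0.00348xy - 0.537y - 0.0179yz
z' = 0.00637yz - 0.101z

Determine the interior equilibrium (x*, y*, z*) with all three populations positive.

From dz/dt = 0: 0.00637y* = 0.101, so y* = 15.9.
From dx/dt = 0: 0.34(1 - x*/694) = 0.0101·15.9, giving x* = 694·(1 - 0.471) = 367.
From dy/dt = 0: 0.00348·367 - 0.537 = 0.0179z*, so z* = 0.741/0.0179 = 41.4.

x* ≈ 367, y* ≈ 15.9, z* ≈ 41.4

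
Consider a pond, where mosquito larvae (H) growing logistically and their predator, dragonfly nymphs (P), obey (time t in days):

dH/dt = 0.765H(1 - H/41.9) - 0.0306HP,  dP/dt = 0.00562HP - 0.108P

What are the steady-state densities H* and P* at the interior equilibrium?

From dP/dt = 0 with P > 0: 0.00562H* = 0.108, so H* = 19.2.
Substitute into dH/dt = 0: 0.765(1 - 19.2/41.9) = 0.0306P*.
The bracket is 0.541, giving P* = 0.414/0.0306 = 13.5.

H* ≈ 19.2, P* ≈ 13.5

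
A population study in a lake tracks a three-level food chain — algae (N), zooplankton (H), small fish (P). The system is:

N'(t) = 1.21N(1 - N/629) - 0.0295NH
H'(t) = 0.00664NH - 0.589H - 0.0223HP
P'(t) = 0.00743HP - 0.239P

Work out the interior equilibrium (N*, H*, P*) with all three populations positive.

From dP/dt = 0: 0.00743H* = 0.239, so H* = 32.2.
From dN/dt = 0: 1.21(1 - N*/629) = 0.0295·32.2, giving N* = 629·(1 - 0.784) = 136.
From dH/dt = 0: 0.00664·136 - 0.589 = 0.0223P*, so P* = 0.312/0.0223 = 14.

N* ≈ 136, H* ≈ 32.2, P* ≈ 14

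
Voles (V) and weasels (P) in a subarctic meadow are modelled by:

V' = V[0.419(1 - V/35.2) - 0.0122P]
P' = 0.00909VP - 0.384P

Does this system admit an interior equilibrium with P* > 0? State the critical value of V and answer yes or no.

The predator equation gives dP/dt > 0 only when V > 0.384/0.00909 = 42.2.
Without the predator, V → K = 35.2. Since 35.2 < 42.2, the predator cannot invade.

Threshold V = 42.2; K < 42.2, so no, the predator goes extinct.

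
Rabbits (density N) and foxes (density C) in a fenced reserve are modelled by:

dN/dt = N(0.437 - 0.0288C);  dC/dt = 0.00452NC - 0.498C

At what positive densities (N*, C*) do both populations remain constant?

N* ≈ 110, C* ≈ 15.2

Set dC/dt = 0 with C > 0: 0.00452N - 0.498 = 0, so N* = 0.498/0.00452 = 110.
Set dN/dt = 0 with N > 0: 0.437 - 0.0288C = 0, so C* = 0.437/0.0288 = 15.2.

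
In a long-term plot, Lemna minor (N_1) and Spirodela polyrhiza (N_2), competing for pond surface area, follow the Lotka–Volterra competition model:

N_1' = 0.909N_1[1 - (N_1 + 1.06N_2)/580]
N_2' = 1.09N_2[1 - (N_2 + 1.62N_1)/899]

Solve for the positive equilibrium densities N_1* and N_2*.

Setting both brackets to zero gives the nullclines N_1 + 1.06N_2 = 580 and 1.62N_1 + N_2 = 899.
Substituting N_2 = 899 - 1.62N_1 into the first: N_1(1 - 1.06·1.62) = 580 - 1.06·899.
So N_1* = -373/-0.717 = 520, and then N_2* = 899 - 1.62·520 = 56.6.

N_1* ≈ 520, N_2* ≈ 56.6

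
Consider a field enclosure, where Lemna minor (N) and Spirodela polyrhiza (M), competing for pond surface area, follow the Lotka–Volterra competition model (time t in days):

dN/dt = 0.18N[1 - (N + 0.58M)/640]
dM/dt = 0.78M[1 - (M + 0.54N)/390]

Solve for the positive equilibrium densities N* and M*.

N* ≈ 603, M* ≈ 64.6

Setting both brackets to zero gives the nullclines N + 0.58M = 640 and 0.54N + M = 390.
Substituting M = 390 - 0.54N into the first: N(1 - 0.58·0.54) = 640 - 0.58·390.
So N* = 414/0.687 = 603, and then M* = 390 - 0.54·603 = 64.6.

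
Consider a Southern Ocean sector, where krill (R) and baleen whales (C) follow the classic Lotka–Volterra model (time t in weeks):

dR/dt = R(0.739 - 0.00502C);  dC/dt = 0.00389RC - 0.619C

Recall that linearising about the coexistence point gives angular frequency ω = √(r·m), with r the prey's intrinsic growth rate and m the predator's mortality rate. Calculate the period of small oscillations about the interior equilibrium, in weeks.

T ≈ 9.29 weeks

Here r = 0.739 and m = 0.619, so r·m = 0.457.
ω = √0.457 = 0.676 per week, hence T = 2π/ω ≈ 9.29 weeks.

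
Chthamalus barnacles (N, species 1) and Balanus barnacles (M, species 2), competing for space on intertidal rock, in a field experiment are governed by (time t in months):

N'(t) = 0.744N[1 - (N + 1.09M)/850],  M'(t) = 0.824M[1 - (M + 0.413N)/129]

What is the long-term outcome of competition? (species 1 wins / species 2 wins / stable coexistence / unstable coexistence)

species 1 excludes species 2

Compare the nullcline intercepts: K1/α12 = 850/1.09 = 780 > K2 = 129; K2/α21 = 129/0.413 = 312 < K1 = 850.
Since the inequalities point opposite ways, species 1 can invade but species 2 cannot.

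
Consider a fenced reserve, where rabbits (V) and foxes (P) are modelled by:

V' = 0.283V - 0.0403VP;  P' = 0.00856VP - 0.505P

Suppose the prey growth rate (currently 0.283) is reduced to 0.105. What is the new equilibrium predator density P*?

P* ≈ 2.61

At the interior fixed point, setting dV/dt = 0 with V > 0 fixes P* = (prey growth rate)/(VP coefficient) — independent of the other coefficients.
With the change, P* = 0.105/0.0403 = 2.61; it falls from 7.02.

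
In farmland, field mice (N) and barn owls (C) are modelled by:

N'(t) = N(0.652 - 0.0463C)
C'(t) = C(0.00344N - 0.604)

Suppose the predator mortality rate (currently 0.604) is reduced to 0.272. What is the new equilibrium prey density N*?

At the interior fixed point, setting dC/dt = 0 with C > 0 fixes N* = (predator death rate)/(NC coefficient) — independent of the other coefficients.
With the change, N* = 0.272/0.00344 = 79.1; it falls from 176.

N* ≈ 79.1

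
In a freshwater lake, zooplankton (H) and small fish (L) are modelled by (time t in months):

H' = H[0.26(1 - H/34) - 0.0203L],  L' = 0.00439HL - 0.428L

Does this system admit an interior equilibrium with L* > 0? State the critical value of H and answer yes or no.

The predator equation gives dL/dt > 0 only when H > 0.428/0.00439 = 97.5.
Without the predator, H → K = 34. Since 34 < 97.5, the predator cannot invade.

Threshold H = 97.5; K < 97.5, so no, the predator goes extinct.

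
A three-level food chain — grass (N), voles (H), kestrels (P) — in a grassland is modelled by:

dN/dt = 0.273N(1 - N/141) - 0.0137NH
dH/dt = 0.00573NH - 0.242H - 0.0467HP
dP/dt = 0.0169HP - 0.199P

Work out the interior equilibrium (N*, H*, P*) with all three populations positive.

N* ≈ 57.7, H* ≈ 11.8, P* ≈ 1.9

From dP/dt = 0: 0.0169H* = 0.199, so H* = 11.8.
From dN/dt = 0: 0.273(1 - N*/141) = 0.0137·11.8, giving N* = 141·(1 - 0.591) = 57.7.
From dH/dt = 0: 0.00573·57.7 - 0.242 = 0.0467P*, so P* = 0.0885/0.0467 = 1.9.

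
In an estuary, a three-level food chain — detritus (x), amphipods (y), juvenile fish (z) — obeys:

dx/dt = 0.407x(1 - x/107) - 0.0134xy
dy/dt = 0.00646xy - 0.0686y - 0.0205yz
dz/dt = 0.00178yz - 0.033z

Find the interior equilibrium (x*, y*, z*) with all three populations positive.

From dz/dt = 0: 0.00178y* = 0.033, so y* = 18.5.
From dx/dt = 0: 0.407(1 - x*/107) = 0.0134·18.5, giving x* = 107·(1 - 0.61) = 41.7.
From dy/dt = 0: 0.00646·41.7 - 0.0686 = 0.0205z*, so z* = 0.201/0.0205 = 9.79.

x* ≈ 41.7, y* ≈ 18.5, z* ≈ 9.79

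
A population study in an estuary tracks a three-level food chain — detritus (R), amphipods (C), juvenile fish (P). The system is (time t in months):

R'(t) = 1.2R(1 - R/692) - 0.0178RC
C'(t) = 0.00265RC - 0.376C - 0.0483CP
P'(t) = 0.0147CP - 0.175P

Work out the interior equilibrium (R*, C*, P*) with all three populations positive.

From dP/dt = 0: 0.0147C* = 0.175, so C* = 11.9.
From dR/dt = 0: 1.2(1 - R*/692) = 0.0178·11.9, giving R* = 692·(1 - 0.177) = 570.
From dC/dt = 0: 0.00265·570 - 0.376 = 0.0483P*, so P* = 1.13/0.0483 = 23.5.

R* ≈ 570, C* ≈ 11.9, P* ≈ 23.5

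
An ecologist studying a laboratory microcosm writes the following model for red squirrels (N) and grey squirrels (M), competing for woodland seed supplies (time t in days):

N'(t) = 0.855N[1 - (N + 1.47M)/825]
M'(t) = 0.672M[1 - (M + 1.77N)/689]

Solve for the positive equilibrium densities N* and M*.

Setting both brackets to zero gives the nullclines N + 1.47M = 825 and 1.77N + M = 689.
Substituting M = 689 - 1.77N into the first: N(1 - 1.47·1.77) = 825 - 1.47·689.
So N* = -188/-1.6 = 117, and then M* = 689 - 1.77·117 = 481.

N* ≈ 117, M* ≈ 481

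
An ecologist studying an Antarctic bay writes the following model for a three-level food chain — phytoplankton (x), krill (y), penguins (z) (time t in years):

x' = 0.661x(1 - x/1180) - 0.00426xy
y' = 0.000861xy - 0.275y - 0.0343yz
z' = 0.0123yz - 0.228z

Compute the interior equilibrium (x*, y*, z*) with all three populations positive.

From dz/dt = 0: 0.0123y* = 0.228, so y* = 18.5.
From dx/dt = 0: 0.661(1 - x*/1180) = 0.00426·18.5, giving x* = 1180·(1 - 0.119) = 1040.
From dy/dt = 0: 0.000861·1040 - 0.275 = 0.0343z*, so z* = 0.62/0.0343 = 18.1.

x* ≈ 1040, y* ≈ 18.5, z* ≈ 18.1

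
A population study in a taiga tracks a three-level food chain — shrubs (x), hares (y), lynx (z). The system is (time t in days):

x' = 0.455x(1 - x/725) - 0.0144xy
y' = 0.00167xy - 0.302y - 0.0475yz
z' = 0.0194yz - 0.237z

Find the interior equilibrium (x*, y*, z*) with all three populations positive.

From dz/dt = 0: 0.0194y* = 0.237, so y* = 12.2.
From dx/dt = 0: 0.455(1 - x*/725) = 0.0144·12.2, giving x* = 725·(1 - 0.387) = 445.
From dy/dt = 0: 0.00167·445 - 0.302 = 0.0475z*, so z* = 0.441/0.0475 = 9.28.

x* ≈ 445, y* ≈ 12.2, z* ≈ 9.28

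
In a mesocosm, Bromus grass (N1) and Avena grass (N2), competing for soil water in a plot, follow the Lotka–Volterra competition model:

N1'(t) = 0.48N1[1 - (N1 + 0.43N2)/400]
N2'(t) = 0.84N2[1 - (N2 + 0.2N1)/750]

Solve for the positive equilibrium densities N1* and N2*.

N1* ≈ 84.8, N2* ≈ 733

Setting both brackets to zero gives the nullclines N1 + 0.43N2 = 400 and 0.2N1 + N2 = 750.
Substituting N2 = 750 - 0.2N1 into the first: N1(1 - 0.43·0.2) = 400 - 0.43·750.
So N1* = 77.5/0.914 = 84.8, and then N2* = 750 - 0.2·84.8 = 733.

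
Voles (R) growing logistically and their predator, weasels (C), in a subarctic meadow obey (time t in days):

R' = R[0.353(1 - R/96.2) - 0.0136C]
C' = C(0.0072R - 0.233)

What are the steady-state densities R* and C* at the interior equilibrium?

From dC/dt = 0 with C > 0: 0.0072R* = 0.233, so R* = 32.4.
Substitute into dR/dt = 0: 0.353(1 - 32.4/96.2) = 0.0136C*.
The bracket is 0.664, giving C* = 0.234/0.0136 = 17.2.

R* ≈ 32.4, C* ≈ 17.2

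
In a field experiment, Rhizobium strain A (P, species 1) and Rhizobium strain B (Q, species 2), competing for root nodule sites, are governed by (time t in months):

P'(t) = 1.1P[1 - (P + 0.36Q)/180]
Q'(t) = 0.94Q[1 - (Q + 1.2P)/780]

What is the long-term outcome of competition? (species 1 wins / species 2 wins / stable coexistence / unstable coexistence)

species 2 excludes species 1

Compare the nullcline intercepts: K1/α12 = 180/0.36 = 500 < K2 = 780; K2/α21 = 780/1.2 = 650 > K1 = 180.
Since the inequalities point opposite ways, species 2 can invade but species 1 cannot.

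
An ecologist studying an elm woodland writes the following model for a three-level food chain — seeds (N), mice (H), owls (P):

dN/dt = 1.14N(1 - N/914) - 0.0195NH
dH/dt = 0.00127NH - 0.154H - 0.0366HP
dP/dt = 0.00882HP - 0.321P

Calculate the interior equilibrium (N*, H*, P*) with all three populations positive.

From dP/dt = 0: 0.00882H* = 0.321, so H* = 36.4.
From dN/dt = 0: 1.14(1 - N*/914) = 0.0195·36.4, giving N* = 914·(1 - 0.623) = 345.
From dH/dt = 0: 0.00127·345 - 0.154 = 0.0366P*, so P* = 0.284/0.0366 = 7.76.

N* ≈ 345, H* ≈ 36.4, P* ≈ 7.76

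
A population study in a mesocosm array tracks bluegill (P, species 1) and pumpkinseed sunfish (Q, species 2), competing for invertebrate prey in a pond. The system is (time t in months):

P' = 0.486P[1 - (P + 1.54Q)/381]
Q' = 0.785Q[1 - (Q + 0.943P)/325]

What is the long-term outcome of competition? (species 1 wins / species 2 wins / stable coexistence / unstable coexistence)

Compare the nullcline intercepts: K1/α12 = 381/1.54 = 247 < K2 = 325; K2/α21 = 325/0.943 = 345 < K1 = 381.
Since both are reversed, neither can invade when rare; the interior point is a saddle.

unstable coexistence (outcome depends on initial conditions)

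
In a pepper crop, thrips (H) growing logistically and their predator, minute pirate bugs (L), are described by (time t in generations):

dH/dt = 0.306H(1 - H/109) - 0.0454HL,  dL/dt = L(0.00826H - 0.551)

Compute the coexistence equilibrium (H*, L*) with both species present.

H* ≈ 66.7, L* ≈ 2.62

From dL/dt = 0 with L > 0: 0.00826H* = 0.551, so H* = 66.7.
Substitute into dH/dt = 0: 0.306(1 - 66.7/109) = 0.0454L*.
The bracket is 0.388, giving L* = 0.119/0.0454 = 2.62.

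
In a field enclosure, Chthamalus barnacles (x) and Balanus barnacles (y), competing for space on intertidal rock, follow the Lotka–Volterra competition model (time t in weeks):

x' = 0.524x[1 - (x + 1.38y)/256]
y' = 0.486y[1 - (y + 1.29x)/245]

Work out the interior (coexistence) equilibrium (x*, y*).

Setting both brackets to zero gives the nullclines x + 1.38y = 256 and 1.29x + y = 245.
Substituting y = 245 - 1.29x into the first: x(1 - 1.38·1.29) = 256 - 1.38·245.
So x* = -82.1/-0.78 = 105, and then y* = 245 - 1.29·105 = 109.

x* ≈ 105, y* ≈ 109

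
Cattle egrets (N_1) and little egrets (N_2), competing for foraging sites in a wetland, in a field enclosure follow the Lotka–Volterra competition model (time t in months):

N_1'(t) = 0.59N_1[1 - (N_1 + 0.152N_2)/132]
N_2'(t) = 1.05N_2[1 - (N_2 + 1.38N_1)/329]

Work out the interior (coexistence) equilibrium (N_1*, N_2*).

N_1* ≈ 104, N_2* ≈ 186

Setting both brackets to zero gives the nullclines N_1 + 0.152N_2 = 132 and 1.38N_1 + N_2 = 329.
Substituting N_2 = 329 - 1.38N_1 into the first: N_1(1 - 0.152·1.38) = 132 - 0.152·329.
So N_1* = 82/0.79 = 104, and then N_2* = 329 - 1.38·104 = 186.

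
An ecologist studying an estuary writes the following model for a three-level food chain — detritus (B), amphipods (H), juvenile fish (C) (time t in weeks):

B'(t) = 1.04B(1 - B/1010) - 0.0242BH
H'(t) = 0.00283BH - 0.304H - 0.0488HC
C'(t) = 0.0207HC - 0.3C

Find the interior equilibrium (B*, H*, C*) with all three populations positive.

B* ≈ 669, H* ≈ 14.5, C* ≈ 32.6

From dC/dt = 0: 0.0207H* = 0.3, so H* = 14.5.
From dB/dt = 0: 1.04(1 - B*/1010) = 0.0242·14.5, giving B* = 1010·(1 - 0.337) = 669.
From dH/dt = 0: 0.00283·669 - 0.304 = 0.0488C*, so C* = 1.59/0.0488 = 32.6.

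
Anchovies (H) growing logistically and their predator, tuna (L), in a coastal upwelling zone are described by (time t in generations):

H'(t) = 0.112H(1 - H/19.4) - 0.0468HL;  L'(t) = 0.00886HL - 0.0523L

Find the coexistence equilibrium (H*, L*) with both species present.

From dL/dt = 0 with L > 0: 0.00886H* = 0.0523, so H* = 5.9.
Substitute into dH/dt = 0: 0.112(1 - 5.9/19.4) = 0.0468L*.
The bracket is 0.696, giving L* = 0.0779/0.0468 = 1.66.

H* ≈ 5.9, L* ≈ 1.66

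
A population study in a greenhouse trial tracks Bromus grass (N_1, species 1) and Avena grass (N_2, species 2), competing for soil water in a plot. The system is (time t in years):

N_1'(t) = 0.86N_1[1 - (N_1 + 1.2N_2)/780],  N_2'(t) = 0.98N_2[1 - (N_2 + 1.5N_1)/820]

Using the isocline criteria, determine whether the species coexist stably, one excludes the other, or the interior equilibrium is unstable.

Compare the nullcline intercepts: K1/α12 = 780/1.2 = 650 < K2 = 820; K2/α21 = 820/1.5 = 547 < K1 = 780.
Since both are reversed, neither can invade when rare; the interior point is a saddle.

unstable coexistence (outcome depends on initial conditions)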